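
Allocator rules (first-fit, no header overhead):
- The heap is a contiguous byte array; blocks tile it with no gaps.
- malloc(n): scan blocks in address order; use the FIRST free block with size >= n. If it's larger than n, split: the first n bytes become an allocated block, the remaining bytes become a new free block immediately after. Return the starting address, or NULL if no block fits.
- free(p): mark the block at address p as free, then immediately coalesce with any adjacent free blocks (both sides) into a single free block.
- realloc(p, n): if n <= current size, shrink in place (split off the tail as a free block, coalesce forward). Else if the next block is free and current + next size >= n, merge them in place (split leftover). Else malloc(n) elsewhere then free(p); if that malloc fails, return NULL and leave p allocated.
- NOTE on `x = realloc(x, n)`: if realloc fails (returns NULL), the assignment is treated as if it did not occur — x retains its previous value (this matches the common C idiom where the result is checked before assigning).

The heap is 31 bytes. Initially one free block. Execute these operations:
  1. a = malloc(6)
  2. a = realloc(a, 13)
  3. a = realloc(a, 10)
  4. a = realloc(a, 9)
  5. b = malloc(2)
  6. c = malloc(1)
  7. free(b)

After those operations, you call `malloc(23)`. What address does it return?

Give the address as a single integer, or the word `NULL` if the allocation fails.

Answer: NULL

Derivation:
Op 1: a = malloc(6) -> a = 0; heap: [0-5 ALLOC][6-30 FREE]
Op 2: a = realloc(a, 13) -> a = 0; heap: [0-12 ALLOC][13-30 FREE]
Op 3: a = realloc(a, 10) -> a = 0; heap: [0-9 ALLOC][10-30 FREE]
Op 4: a = realloc(a, 9) -> a = 0; heap: [0-8 ALLOC][9-30 FREE]
Op 5: b = malloc(2) -> b = 9; heap: [0-8 ALLOC][9-10 ALLOC][11-30 FREE]
Op 6: c = malloc(1) -> c = 11; heap: [0-8 ALLOC][9-10 ALLOC][11-11 ALLOC][12-30 FREE]
Op 7: free(b) -> (freed b); heap: [0-8 ALLOC][9-10 FREE][11-11 ALLOC][12-30 FREE]
malloc(23): first-fit scan over [0-8 ALLOC][9-10 FREE][11-11 ALLOC][12-30 FREE] -> NULL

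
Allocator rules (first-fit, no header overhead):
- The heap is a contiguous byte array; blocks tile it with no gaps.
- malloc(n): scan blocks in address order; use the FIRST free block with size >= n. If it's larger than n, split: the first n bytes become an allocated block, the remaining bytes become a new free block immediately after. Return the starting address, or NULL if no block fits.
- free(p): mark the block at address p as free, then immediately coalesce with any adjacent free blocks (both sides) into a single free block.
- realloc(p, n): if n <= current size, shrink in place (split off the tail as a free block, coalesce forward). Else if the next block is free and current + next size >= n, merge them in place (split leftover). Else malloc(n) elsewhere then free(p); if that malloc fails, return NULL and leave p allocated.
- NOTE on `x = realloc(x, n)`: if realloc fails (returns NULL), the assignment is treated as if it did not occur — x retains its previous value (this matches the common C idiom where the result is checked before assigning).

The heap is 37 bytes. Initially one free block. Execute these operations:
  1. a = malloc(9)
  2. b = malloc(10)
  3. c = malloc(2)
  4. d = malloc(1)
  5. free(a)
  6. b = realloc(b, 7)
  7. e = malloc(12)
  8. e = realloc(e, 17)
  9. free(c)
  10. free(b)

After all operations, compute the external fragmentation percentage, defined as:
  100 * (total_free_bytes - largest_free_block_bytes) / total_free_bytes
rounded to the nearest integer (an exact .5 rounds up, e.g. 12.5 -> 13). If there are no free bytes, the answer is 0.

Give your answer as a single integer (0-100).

Answer: 13

Derivation:
Op 1: a = malloc(9) -> a = 0; heap: [0-8 ALLOC][9-36 FREE]
Op 2: b = malloc(10) -> b = 9; heap: [0-8 ALLOC][9-18 ALLOC][19-36 FREE]
Op 3: c = malloc(2) -> c = 19; heap: [0-8 ALLOC][9-18 ALLOC][19-20 ALLOC][21-36 FREE]
Op 4: d = malloc(1) -> d = 21; heap: [0-8 ALLOC][9-18 ALLOC][19-20 ALLOC][21-21 ALLOC][22-36 FREE]
Op 5: free(a) -> (freed a); heap: [0-8 FREE][9-18 ALLOC][19-20 ALLOC][21-21 ALLOC][22-36 FREE]
Op 6: b = realloc(b, 7) -> b = 9; heap: [0-8 FREE][9-15 ALLOC][16-18 FREE][19-20 ALLOC][21-21 ALLOC][22-36 FREE]
Op 7: e = malloc(12) -> e = 22; heap: [0-8 FREE][9-15 ALLOC][16-18 FREE][19-20 ALLOC][21-21 ALLOC][22-33 ALLOC][34-36 FREE]
Op 8: e = realloc(e, 17) -> NULL (e unchanged); heap: [0-8 FREE][9-15 ALLOC][16-18 FREE][19-20 ALLOC][21-21 ALLOC][22-33 ALLOC][34-36 FREE]
Op 9: free(c) -> (freed c); heap: [0-8 FREE][9-15 ALLOC][16-20 FREE][21-21 ALLOC][22-33 ALLOC][34-36 FREE]
Op 10: free(b) -> (freed b); heap: [0-20 FREE][21-21 ALLOC][22-33 ALLOC][34-36 FREE]
Free blocks: [21 3] total_free=24 largest=21 -> 100*(24-21)/24 = 300/24 = 12.5 -> rounds to 13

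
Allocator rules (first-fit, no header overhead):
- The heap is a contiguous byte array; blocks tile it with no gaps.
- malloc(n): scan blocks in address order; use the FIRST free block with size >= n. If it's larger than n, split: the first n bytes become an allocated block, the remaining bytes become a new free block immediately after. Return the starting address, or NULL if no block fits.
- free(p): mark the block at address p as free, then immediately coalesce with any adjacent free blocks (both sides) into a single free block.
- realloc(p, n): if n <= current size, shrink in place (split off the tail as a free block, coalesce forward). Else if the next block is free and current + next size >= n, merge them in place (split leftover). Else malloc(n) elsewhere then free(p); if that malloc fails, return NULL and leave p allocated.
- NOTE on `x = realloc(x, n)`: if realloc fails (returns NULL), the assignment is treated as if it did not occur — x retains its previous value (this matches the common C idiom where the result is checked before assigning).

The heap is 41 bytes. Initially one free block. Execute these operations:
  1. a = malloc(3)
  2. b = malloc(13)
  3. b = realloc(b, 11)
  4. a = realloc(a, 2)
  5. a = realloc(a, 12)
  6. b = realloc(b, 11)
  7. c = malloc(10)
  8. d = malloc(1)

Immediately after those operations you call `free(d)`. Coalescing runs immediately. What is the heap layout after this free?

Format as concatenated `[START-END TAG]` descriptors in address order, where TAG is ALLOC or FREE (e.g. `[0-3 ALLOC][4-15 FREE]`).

Answer: [0-2 FREE][3-13 ALLOC][14-25 ALLOC][26-35 ALLOC][36-40 FREE]

Derivation:
Op 1: a = malloc(3) -> a = 0; heap: [0-2 ALLOC][3-40 FREE]
Op 2: b = malloc(13) -> b = 3; heap: [0-2 ALLOC][3-15 ALLOC][16-40 FREE]
Op 3: b = realloc(b, 11) -> b = 3; heap: [0-2 ALLOC][3-13 ALLOC][14-40 FREE]
Op 4: a = realloc(a, 2) -> a = 0; heap: [0-1 ALLOC][2-2 FREE][3-13 ALLOC][14-40 FREE]
Op 5: a = realloc(a, 12) -> a = 14; heap: [0-2 FREE][3-13 ALLOC][14-25 ALLOC][26-40 FREE]
Op 6: b = realloc(b, 11) -> b = 3; heap: [0-2 FREE][3-13 ALLOC][14-25 ALLOC][26-40 FREE]
Op 7: c = malloc(10) -> c = 26; heap: [0-2 FREE][3-13 ALLOC][14-25 ALLOC][26-35 ALLOC][36-40 FREE]
Op 8: d = malloc(1) -> d = 0; heap: [0-0 ALLOC][1-2 FREE][3-13 ALLOC][14-25 ALLOC][26-35 ALLOC][36-40 FREE]
free(d): d = 0 -> block [0-0 ALLOC]; mark free, coalesce with adjacent free neighbors -> [0-2 FREE][3-13 ALLOC][14-25 ALLOC][26-35 ALLOC][36-40 FREE]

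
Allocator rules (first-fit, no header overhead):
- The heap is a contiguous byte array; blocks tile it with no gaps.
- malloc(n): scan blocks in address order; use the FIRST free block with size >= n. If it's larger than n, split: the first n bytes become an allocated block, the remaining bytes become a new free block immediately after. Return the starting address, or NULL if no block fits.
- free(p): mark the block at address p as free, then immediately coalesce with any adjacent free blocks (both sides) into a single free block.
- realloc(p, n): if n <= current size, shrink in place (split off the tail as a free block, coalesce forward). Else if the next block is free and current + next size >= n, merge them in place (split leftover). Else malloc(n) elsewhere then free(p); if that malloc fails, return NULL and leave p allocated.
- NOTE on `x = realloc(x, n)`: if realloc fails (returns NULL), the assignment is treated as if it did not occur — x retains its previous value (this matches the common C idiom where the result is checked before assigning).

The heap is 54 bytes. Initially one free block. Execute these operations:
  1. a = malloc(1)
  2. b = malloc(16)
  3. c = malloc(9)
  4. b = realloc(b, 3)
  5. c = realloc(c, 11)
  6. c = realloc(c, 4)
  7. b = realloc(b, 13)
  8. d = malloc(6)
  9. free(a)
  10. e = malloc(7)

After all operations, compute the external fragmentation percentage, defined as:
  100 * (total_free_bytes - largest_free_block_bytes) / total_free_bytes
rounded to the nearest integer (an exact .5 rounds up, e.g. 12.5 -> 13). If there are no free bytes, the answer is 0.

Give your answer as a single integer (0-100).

Answer: 17

Derivation:
Op 1: a = malloc(1) -> a = 0; heap: [0-0 ALLOC][1-53 FREE]
Op 2: b = malloc(16) -> b = 1; heap: [0-0 ALLOC][1-16 ALLOC][17-53 FREE]
Op 3: c = malloc(9) -> c = 17; heap: [0-0 ALLOC][1-16 ALLOC][17-25 ALLOC][26-53 FREE]
Op 4: b = realloc(b, 3) -> b = 1; heap: [0-0 ALLOC][1-3 ALLOC][4-16 FREE][17-25 ALLOC][26-53 FREE]
Op 5: c = realloc(c, 11) -> c = 17; heap: [0-0 ALLOC][1-3 ALLOC][4-16 FREE][17-27 ALLOC][28-53 FREE]
Op 6: c = realloc(c, 4) -> c = 17; heap: [0-0 ALLOC][1-3 ALLOC][4-16 FREE][17-20 ALLOC][21-53 FREE]
Op 7: b = realloc(b, 13) -> b = 1; heap: [0-0 ALLOC][1-13 ALLOC][14-16 FREE][17-20 ALLOC][21-53 FREE]
Op 8: d = malloc(6) -> d = 21; heap: [0-0 ALLOC][1-13 ALLOC][14-16 FREE][17-20 ALLOC][21-26 ALLOC][27-53 FREE]
Op 9: free(a) -> (freed a); heap: [0-0 FREE][1-13 ALLOC][14-16 FREE][17-20 ALLOC][21-26 ALLOC][27-53 FREE]
Op 10: e = malloc(7) -> e = 27; heap: [0-0 FREE][1-13 ALLOC][14-16 FREE][17-20 ALLOC][21-26 ALLOC][27-33 ALLOC][34-53 FREE]
Free blocks: [1 3 20] total_free=24 largest=20 -> 100*(24-20)/24 = 400/24 ≈ 16.667 -> rounds to 17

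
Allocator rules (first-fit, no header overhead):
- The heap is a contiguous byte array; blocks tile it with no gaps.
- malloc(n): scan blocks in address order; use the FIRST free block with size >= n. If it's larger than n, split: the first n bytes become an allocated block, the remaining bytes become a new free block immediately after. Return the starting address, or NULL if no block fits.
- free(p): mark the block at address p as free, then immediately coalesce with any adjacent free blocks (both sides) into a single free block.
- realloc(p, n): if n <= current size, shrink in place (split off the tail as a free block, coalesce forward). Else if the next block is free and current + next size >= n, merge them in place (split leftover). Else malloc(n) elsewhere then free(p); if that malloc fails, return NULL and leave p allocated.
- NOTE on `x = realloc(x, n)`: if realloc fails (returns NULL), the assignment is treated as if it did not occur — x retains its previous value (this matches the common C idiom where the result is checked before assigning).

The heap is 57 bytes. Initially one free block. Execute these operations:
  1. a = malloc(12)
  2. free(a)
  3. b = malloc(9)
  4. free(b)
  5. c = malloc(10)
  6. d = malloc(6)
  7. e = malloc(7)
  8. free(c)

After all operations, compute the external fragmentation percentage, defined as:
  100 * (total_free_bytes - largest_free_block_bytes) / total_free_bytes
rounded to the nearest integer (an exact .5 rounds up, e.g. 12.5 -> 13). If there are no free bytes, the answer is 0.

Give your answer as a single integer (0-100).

Answer: 23

Derivation:
Op 1: a = malloc(12) -> a = 0; heap: [0-11 ALLOC][12-56 FREE]
Op 2: free(a) -> (freed a); heap: [0-56 FREE]
Op 3: b = malloc(9) -> b = 0; heap: [0-8 ALLOC][9-56 FREE]
Op 4: free(b) -> (freed b); heap: [0-56 FREE]
Op 5: c = malloc(10) -> c = 0; heap: [0-9 ALLOC][10-56 FREE]
Op 6: d = malloc(6) -> d = 10; heap: [0-9 ALLOC][10-15 ALLOC][16-56 FREE]
Op 7: e = malloc(7) -> e = 16; heap: [0-9 ALLOC][10-15 ALLOC][16-22 ALLOC][23-56 FREE]
Op 8: free(c) -> (freed c); heap: [0-9 FREE][10-15 ALLOC][16-22 ALLOC][23-56 FREE]
Free blocks: [10 34] total_free=44 largest=34 -> 100*(44-34)/44 = 1000/44 ≈ 22.727 -> rounds to 23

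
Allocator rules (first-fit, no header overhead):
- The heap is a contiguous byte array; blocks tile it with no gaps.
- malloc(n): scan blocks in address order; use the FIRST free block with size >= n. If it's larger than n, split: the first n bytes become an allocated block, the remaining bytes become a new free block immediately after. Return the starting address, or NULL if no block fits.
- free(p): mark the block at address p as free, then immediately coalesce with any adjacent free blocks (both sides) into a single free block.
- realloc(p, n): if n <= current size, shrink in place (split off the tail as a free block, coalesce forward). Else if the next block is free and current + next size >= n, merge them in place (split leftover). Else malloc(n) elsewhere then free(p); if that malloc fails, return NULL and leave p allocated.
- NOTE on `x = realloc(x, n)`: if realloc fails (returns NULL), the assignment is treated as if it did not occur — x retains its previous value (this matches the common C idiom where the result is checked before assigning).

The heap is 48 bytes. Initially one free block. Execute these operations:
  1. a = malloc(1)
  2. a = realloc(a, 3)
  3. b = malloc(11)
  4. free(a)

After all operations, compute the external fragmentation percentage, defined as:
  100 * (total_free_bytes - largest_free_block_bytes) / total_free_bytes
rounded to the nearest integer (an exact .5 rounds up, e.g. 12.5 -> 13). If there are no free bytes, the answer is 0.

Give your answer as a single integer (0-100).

Answer: 8

Derivation:
Op 1: a = malloc(1) -> a = 0; heap: [0-0 ALLOC][1-47 FREE]
Op 2: a = realloc(a, 3) -> a = 0; heap: [0-2 ALLOC][3-47 FREE]
Op 3: b = malloc(11) -> b = 3; heap: [0-2 ALLOC][3-13 ALLOC][14-47 FREE]
Op 4: free(a) -> (freed a); heap: [0-2 FREE][3-13 ALLOC][14-47 FREE]
Free blocks: [3 34] total_free=37 largest=34 -> 100*(37-34)/37 = 300/37 ≈ 8.108 -> rounds to 8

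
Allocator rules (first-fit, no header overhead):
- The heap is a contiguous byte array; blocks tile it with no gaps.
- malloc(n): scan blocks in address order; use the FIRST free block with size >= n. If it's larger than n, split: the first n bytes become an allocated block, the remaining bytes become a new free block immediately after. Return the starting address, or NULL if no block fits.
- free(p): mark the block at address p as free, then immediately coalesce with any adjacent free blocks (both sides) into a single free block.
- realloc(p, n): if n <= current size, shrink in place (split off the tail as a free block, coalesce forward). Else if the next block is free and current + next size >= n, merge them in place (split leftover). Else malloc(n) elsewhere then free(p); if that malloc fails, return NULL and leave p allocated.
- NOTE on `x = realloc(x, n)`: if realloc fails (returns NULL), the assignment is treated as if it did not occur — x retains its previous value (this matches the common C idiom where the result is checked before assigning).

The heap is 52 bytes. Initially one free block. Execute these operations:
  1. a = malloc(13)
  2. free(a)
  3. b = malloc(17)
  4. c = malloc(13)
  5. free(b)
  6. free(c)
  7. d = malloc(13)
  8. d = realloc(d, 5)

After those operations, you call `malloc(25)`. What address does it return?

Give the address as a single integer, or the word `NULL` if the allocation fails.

Answer: 5

Derivation:
Op 1: a = malloc(13) -> a = 0; heap: [0-12 ALLOC][13-51 FREE]
Op 2: free(a) -> (freed a); heap: [0-51 FREE]
Op 3: b = malloc(17) -> b = 0; heap: [0-16 ALLOC][17-51 FREE]
Op 4: c = malloc(13) -> c = 17; heap: [0-16 ALLOC][17-29 ALLOC][30-51 FREE]
Op 5: free(b) -> (freed b); heap: [0-16 FREE][17-29 ALLOC][30-51 FREE]
Op 6: free(c) -> (freed c); heap: [0-51 FREE]
Op 7: d = malloc(13) -> d = 0; heap: [0-12 ALLOC][13-51 FREE]
Op 8: d = realloc(d, 5) -> d = 0; heap: [0-4 ALLOC][5-51 FREE]
malloc(25): first-fit scan over [0-4 ALLOC][5-51 FREE] -> 5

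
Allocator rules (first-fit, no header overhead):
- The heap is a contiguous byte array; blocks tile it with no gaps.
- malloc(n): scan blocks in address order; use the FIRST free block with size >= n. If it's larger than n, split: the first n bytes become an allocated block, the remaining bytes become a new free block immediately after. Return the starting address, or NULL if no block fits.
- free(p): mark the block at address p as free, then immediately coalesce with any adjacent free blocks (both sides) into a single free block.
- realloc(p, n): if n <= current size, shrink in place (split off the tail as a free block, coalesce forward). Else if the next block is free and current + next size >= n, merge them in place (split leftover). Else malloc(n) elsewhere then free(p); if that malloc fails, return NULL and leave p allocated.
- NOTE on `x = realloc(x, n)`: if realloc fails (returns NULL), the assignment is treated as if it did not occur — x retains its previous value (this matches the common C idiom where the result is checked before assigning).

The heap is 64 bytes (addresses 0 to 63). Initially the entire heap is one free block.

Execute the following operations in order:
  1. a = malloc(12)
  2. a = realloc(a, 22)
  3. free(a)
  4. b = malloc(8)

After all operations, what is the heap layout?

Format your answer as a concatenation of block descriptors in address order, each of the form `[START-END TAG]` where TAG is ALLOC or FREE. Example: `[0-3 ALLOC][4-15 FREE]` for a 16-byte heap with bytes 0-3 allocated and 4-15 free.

Answer: [0-7 ALLOC][8-63 FREE]

Derivation:
Op 1: a = malloc(12) -> a = 0; heap: [0-11 ALLOC][12-63 FREE]
Op 2: a = realloc(a, 22) -> a = 0; heap: [0-21 ALLOC][22-63 FREE]
Op 3: free(a) -> (freed a); heap: [0-63 FREE]
Op 4: b = malloc(8) -> b = 0; heap: [0-7 ALLOC][8-63 FREE]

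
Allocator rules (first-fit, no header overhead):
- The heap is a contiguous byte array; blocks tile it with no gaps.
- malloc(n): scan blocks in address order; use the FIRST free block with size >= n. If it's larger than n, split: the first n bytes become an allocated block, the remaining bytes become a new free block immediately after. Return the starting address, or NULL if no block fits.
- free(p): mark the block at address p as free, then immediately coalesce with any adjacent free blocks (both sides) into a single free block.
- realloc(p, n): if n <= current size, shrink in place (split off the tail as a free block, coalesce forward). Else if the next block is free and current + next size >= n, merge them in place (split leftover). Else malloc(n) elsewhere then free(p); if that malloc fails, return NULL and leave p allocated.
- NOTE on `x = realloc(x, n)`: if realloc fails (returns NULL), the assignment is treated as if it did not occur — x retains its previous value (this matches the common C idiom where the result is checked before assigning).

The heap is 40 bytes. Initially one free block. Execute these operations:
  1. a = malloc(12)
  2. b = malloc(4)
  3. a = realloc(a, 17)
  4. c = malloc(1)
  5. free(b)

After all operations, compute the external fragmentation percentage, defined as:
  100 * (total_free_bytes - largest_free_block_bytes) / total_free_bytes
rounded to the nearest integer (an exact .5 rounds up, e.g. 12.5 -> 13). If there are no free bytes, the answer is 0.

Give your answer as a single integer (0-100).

Answer: 32

Derivation:
Op 1: a = malloc(12) -> a = 0; heap: [0-11 ALLOC][12-39 FREE]
Op 2: b = malloc(4) -> b = 12; heap: [0-11 ALLOC][12-15 ALLOC][16-39 FREE]
Op 3: a = realloc(a, 17) -> a = 16; heap: [0-11 FREE][12-15 ALLOC][16-32 ALLOC][33-39 FREE]
Op 4: c = malloc(1) -> c = 0; heap: [0-0 ALLOC][1-11 FREE][12-15 ALLOC][16-32 ALLOC][33-39 FREE]
Op 5: free(b) -> (freed b); heap: [0-0 ALLOC][1-15 FREE][16-32 ALLOC][33-39 FREE]
Free blocks: [15 7] total_free=22 largest=15 -> 100*(22-15)/22 = 700/22 ≈ 31.818 -> rounds to 32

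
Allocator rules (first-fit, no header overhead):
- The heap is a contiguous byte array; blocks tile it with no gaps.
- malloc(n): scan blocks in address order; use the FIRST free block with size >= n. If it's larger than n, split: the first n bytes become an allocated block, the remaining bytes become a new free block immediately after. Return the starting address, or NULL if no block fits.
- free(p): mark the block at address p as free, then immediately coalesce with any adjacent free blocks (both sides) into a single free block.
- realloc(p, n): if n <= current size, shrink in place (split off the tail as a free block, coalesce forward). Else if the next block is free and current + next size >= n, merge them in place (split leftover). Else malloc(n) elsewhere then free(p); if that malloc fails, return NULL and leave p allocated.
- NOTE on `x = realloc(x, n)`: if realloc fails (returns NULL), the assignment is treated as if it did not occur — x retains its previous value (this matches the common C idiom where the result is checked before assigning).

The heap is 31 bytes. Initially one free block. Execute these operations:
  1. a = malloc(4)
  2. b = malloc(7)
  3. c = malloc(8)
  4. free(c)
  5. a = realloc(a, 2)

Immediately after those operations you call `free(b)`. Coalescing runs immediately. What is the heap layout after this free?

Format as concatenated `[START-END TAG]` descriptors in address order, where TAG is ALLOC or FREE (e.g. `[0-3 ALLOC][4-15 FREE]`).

Answer: [0-1 ALLOC][2-30 FREE]

Derivation:
Op 1: a = malloc(4) -> a = 0; heap: [0-3 ALLOC][4-30 FREE]
Op 2: b = malloc(7) -> b = 4; heap: [0-3 ALLOC][4-10 ALLOC][11-30 FREE]
Op 3: c = malloc(8) -> c = 11; heap: [0-3 ALLOC][4-10 ALLOC][11-18 ALLOC][19-30 FREE]
Op 4: free(c) -> (freed c); heap: [0-3 ALLOC][4-10 ALLOC][11-30 FREE]
Op 5: a = realloc(a, 2) -> a = 0; heap: [0-1 ALLOC][2-3 FREE][4-10 ALLOC][11-30 FREE]
free(b): b = 4 -> block [4-10 ALLOC]; mark free, coalesce with adjacent free neighbors -> [0-1 ALLOC][2-30 FREE]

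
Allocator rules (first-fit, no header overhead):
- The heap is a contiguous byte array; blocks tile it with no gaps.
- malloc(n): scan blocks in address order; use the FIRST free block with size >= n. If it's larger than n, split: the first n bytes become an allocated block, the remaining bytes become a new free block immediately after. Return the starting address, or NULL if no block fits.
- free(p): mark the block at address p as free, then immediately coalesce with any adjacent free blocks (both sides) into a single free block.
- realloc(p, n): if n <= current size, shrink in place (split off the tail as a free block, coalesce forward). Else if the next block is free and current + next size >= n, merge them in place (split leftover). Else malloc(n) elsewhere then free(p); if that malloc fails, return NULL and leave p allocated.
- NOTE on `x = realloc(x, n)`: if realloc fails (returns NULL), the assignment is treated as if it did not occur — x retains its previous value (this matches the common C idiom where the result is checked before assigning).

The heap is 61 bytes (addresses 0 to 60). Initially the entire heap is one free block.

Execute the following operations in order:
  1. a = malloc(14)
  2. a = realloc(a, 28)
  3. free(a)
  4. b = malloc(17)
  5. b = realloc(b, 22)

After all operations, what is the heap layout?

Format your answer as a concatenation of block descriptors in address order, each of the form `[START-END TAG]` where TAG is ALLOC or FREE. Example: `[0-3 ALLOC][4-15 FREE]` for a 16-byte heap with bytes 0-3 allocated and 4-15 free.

Op 1: a = malloc(14) -> a = 0; heap: [0-13 ALLOC][14-60 FREE]
Op 2: a = realloc(a, 28) -> a = 0; heap: [0-27 ALLOC][28-60 FREE]
Op 3: free(a) -> (freed a); heap: [0-60 FREE]
Op 4: b = malloc(17) -> b = 0; heap: [0-16 ALLOC][17-60 FREE]
Op 5: b = realloc(b, 22) -> b = 0; heap: [0-21 ALLOC][22-60 FREE]

Answer: [0-21 ALLOC][22-60 FREE]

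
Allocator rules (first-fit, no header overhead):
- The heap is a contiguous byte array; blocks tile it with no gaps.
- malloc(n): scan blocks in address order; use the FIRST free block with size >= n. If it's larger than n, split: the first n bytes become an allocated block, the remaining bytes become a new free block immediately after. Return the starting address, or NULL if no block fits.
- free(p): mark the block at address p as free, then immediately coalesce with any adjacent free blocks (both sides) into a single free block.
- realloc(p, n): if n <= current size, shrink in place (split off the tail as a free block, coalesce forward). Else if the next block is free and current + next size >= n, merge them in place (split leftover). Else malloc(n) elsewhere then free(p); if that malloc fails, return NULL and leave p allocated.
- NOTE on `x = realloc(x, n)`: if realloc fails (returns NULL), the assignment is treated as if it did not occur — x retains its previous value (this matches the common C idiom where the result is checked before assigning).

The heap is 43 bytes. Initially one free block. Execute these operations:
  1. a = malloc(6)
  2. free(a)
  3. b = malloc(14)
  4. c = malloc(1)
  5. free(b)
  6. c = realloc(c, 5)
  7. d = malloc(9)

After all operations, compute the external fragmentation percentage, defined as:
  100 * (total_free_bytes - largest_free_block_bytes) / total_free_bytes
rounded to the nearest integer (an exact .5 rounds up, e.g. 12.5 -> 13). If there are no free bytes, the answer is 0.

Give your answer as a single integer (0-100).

Answer: 17

Derivation:
Op 1: a = malloc(6) -> a = 0; heap: [0-5 ALLOC][6-42 FREE]
Op 2: free(a) -> (freed a); heap: [0-42 FREE]
Op 3: b = malloc(14) -> b = 0; heap: [0-13 ALLOC][14-42 FREE]
Op 4: c = malloc(1) -> c = 14; heap: [0-13 ALLOC][14-14 ALLOC][15-42 FREE]
Op 5: free(b) -> (freed b); heap: [0-13 FREE][14-14 ALLOC][15-42 FREE]
Op 6: c = realloc(c, 5) -> c = 14; heap: [0-13 FREE][14-18 ALLOC][19-42 FREE]
Op 7: d = malloc(9) -> d = 0; heap: [0-8 ALLOC][9-13 FREE][14-18 ALLOC][19-42 FREE]
Free blocks: [5 24] total_free=29 largest=24 -> 100*(29-24)/29 = 500/29 ≈ 17.241 -> rounds to 17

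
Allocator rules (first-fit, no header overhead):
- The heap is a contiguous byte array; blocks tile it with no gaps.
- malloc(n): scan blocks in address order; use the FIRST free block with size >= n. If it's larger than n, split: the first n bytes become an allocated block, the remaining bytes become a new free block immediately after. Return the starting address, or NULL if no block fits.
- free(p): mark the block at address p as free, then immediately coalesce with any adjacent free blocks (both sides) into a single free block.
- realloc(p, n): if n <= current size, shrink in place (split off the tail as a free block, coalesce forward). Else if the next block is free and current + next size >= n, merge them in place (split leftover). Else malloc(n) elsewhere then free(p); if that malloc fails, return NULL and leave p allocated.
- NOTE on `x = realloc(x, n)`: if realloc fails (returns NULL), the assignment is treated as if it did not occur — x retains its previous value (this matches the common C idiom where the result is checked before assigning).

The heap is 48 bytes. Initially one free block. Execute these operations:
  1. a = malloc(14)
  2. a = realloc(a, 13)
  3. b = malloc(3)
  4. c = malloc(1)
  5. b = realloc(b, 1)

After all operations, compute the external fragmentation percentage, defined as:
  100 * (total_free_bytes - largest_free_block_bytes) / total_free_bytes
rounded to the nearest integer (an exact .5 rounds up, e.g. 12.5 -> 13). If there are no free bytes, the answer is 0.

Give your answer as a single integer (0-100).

Answer: 6

Derivation:
Op 1: a = malloc(14) -> a = 0; heap: [0-13 ALLOC][14-47 FREE]
Op 2: a = realloc(a, 13) -> a = 0; heap: [0-12 ALLOC][13-47 FREE]
Op 3: b = malloc(3) -> b = 13; heap: [0-12 ALLOC][13-15 ALLOC][16-47 FREE]
Op 4: c = malloc(1) -> c = 16; heap: [0-12 ALLOC][13-15 ALLOC][16-16 ALLOC][17-47 FREE]
Op 5: b = realloc(b, 1) -> b = 13; heap: [0-12 ALLOC][13-13 ALLOC][14-15 FREE][16-16 ALLOC][17-47 FREE]
Free blocks: [2 31] total_free=33 largest=31 -> 100*(33-31)/33 = 200/33 ≈ 6.061 -> rounds to 6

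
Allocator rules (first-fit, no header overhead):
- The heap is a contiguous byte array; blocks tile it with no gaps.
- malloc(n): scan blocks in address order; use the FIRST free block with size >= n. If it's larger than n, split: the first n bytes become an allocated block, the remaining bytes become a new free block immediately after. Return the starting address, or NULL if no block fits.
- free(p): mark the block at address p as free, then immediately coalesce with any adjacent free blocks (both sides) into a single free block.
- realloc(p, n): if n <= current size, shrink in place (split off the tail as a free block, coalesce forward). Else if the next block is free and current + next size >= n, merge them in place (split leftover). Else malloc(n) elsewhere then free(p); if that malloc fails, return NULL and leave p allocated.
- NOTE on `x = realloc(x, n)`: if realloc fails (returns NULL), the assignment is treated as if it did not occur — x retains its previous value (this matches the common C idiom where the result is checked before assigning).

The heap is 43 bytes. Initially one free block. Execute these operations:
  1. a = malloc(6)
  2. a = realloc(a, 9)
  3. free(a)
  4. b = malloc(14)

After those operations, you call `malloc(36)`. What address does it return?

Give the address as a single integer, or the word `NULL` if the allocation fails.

Op 1: a = malloc(6) -> a = 0; heap: [0-5 ALLOC][6-42 FREE]
Op 2: a = realloc(a, 9) -> a = 0; heap: [0-8 ALLOC][9-42 FREE]
Op 3: free(a) -> (freed a); heap: [0-42 FREE]
Op 4: b = malloc(14) -> b = 0; heap: [0-13 ALLOC][14-42 FREE]
malloc(36): first-fit scan over [0-13 ALLOC][14-42 FREE] -> NULL

Answer: NULL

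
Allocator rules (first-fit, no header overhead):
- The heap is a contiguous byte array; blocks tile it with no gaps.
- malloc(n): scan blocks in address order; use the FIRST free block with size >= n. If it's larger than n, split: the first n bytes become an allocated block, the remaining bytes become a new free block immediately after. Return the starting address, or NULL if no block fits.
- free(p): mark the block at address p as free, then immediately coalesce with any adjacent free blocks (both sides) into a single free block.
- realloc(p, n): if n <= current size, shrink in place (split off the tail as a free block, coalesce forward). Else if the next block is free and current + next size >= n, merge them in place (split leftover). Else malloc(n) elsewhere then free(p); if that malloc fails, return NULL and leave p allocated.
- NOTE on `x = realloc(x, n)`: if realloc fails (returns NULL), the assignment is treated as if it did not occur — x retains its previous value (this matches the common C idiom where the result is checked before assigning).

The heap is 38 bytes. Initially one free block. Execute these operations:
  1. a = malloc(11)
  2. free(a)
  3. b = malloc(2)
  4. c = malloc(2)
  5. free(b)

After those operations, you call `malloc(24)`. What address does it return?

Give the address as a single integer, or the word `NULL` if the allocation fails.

Op 1: a = malloc(11) -> a = 0; heap: [0-10 ALLOC][11-37 FREE]
Op 2: free(a) -> (freed a); heap: [0-37 FREE]
Op 3: b = malloc(2) -> b = 0; heap: [0-1 ALLOC][2-37 FREE]
Op 4: c = malloc(2) -> c = 2; heap: [0-1 ALLOC][2-3 ALLOC][4-37 FREE]
Op 5: free(b) -> (freed b); heap: [0-1 FREE][2-3 ALLOC][4-37 FREE]
malloc(24): first-fit scan over [0-1 FREE][2-3 ALLOC][4-37 FREE] -> 4

Answer: 4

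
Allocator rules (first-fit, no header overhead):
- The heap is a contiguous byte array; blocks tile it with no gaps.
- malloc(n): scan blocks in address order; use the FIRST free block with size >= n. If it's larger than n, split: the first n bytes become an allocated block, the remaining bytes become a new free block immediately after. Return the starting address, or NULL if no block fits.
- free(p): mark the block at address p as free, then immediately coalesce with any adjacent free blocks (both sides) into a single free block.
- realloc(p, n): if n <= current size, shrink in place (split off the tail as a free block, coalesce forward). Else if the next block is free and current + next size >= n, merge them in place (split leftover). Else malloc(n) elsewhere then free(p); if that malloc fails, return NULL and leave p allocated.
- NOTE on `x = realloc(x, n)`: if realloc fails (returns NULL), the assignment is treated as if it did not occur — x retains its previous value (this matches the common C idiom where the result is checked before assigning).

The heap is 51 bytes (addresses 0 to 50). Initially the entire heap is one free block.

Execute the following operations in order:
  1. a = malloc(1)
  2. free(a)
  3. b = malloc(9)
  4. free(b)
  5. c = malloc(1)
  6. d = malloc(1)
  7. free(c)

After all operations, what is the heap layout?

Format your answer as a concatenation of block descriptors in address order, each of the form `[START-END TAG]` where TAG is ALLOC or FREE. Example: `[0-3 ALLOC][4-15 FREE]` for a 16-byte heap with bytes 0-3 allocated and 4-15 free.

Op 1: a = malloc(1) -> a = 0; heap: [0-0 ALLOC][1-50 FREE]
Op 2: free(a) -> (freed a); heap: [0-50 FREE]
Op 3: b = malloc(9) -> b = 0; heap: [0-8 ALLOC][9-50 FREE]
Op 4: free(b) -> (freed b); heap: [0-50 FREE]
Op 5: c = malloc(1) -> c = 0; heap: [0-0 ALLOC][1-50 FREE]
Op 6: d = malloc(1) -> d = 1; heap: [0-0 ALLOC][1-1 ALLOC][2-50 FREE]
Op 7: free(c) -> (freed c); heap: [0-0 FREE][1-1 ALLOC][2-50 FREE]

Answer: [0-0 FREE][1-1 ALLOC][2-50 FREE]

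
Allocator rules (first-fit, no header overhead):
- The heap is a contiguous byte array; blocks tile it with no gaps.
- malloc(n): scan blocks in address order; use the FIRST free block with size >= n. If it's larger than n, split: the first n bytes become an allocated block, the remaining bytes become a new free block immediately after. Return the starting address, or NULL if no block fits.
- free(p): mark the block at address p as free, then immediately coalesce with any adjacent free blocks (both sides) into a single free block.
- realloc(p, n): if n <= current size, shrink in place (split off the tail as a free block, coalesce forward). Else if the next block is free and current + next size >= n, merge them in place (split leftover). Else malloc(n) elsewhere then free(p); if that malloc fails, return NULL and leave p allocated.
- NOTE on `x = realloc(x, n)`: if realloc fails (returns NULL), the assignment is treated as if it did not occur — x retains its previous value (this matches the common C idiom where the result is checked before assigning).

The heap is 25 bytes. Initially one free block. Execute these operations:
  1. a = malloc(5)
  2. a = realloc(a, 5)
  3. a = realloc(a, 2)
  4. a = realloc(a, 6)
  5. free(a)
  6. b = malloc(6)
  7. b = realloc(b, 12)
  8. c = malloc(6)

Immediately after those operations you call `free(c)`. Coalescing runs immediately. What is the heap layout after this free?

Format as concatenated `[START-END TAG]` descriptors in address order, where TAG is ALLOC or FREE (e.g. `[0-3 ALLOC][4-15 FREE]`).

Answer: [0-11 ALLOC][12-24 FREE]

Derivation:
Op 1: a = malloc(5) -> a = 0; heap: [0-4 ALLOC][5-24 FREE]
Op 2: a = realloc(a, 5) -> a = 0; heap: [0-4 ALLOC][5-24 FREE]
Op 3: a = realloc(a, 2) -> a = 0; heap: [0-1 ALLOC][2-24 FREE]
Op 4: a = realloc(a, 6) -> a = 0; heap: [0-5 ALLOC][6-24 FREE]
Op 5: free(a) -> (freed a); heap: [0-24 FREE]
Op 6: b = malloc(6) -> b = 0; heap: [0-5 ALLOC][6-24 FREE]
Op 7: b = realloc(b, 12) -> b = 0; heap: [0-11 ALLOC][12-24 FREE]
Op 8: c = malloc(6) -> c = 12; heap: [0-11 ALLOC][12-17 ALLOC][18-24 FREE]
free(c): c = 12 -> block [12-17 ALLOC]; mark free, coalesce with adjacent free neighbors -> [0-11 ALLOC][12-24 FREE]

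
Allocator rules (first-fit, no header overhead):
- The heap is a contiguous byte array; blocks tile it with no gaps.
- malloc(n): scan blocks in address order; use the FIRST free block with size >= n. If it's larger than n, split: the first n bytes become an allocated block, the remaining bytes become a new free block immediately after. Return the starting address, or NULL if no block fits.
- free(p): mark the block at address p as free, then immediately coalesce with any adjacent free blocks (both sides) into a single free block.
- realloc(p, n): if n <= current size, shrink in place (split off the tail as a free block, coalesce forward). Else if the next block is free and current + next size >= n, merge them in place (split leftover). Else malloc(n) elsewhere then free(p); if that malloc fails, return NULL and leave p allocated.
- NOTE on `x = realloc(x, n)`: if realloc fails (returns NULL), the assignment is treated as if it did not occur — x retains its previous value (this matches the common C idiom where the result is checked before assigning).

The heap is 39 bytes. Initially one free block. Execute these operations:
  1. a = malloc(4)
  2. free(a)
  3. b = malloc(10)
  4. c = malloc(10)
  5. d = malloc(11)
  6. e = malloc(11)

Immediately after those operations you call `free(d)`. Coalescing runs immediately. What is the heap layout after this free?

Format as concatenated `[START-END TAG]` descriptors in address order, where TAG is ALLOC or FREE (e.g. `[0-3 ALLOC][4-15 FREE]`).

Op 1: a = malloc(4) -> a = 0; heap: [0-3 ALLOC][4-38 FREE]
Op 2: free(a) -> (freed a); heap: [0-38 FREE]
Op 3: b = malloc(10) -> b = 0; heap: [0-9 ALLOC][10-38 FREE]
Op 4: c = malloc(10) -> c = 10; heap: [0-9 ALLOC][10-19 ALLOC][20-38 FREE]
Op 5: d = malloc(11) -> d = 20; heap: [0-9 ALLOC][10-19 ALLOC][20-30 ALLOC][31-38 FREE]
Op 6: e = malloc(11) -> e = NULL; heap: [0-9 ALLOC][10-19 ALLOC][20-30 ALLOC][31-38 FREE]
free(d): d = 20 -> block [20-30 ALLOC]; mark free, coalesce with adjacent free neighbors -> [0-9 ALLOC][10-19 ALLOC][20-38 FREE]

Answer: [0-9 ALLOC][10-19 ALLOC][20-38 FREE]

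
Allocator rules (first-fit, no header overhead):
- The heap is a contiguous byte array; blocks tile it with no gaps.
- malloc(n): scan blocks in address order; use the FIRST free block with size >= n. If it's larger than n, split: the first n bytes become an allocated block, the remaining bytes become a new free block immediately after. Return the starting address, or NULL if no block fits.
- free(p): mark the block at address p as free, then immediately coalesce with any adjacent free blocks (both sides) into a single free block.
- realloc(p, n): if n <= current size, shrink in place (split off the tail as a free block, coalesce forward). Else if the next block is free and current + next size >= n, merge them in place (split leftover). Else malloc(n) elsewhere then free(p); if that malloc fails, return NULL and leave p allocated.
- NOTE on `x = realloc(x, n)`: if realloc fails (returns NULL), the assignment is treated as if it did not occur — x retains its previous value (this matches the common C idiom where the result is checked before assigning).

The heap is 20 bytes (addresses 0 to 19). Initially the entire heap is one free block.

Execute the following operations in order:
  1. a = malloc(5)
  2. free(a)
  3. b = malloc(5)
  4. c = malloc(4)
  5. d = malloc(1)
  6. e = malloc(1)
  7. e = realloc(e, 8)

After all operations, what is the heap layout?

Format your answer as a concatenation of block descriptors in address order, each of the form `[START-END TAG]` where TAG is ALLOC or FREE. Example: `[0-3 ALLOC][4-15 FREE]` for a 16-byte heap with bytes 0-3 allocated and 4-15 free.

Answer: [0-4 ALLOC][5-8 ALLOC][9-9 ALLOC][10-17 ALLOC][18-19 FREE]

Derivation:
Op 1: a = malloc(5) -> a = 0; heap: [0-4 ALLOC][5-19 FREE]
Op 2: free(a) -> (freed a); heap: [0-19 FREE]
Op 3: b = malloc(5) -> b = 0; heap: [0-4 ALLOC][5-19 FREE]
Op 4: c = malloc(4) -> c = 5; heap: [0-4 ALLOC][5-8 ALLOC][9-19 FREE]
Op 5: d = malloc(1) -> d = 9; heap: [0-4 ALLOC][5-8 ALLOC][9-9 ALLOC][10-19 FREE]
Op 6: e = malloc(1) -> e = 10; heap: [0-4 ALLOC][5-8 ALLOC][9-9 ALLOC][10-10 ALLOC][11-19 FREE]
Op 7: e = realloc(e, 8) -> e = 10; heap: [0-4 ALLOC][5-8 ALLOC][9-9 ALLOC][10-17 ALLOC][18-19 FREE]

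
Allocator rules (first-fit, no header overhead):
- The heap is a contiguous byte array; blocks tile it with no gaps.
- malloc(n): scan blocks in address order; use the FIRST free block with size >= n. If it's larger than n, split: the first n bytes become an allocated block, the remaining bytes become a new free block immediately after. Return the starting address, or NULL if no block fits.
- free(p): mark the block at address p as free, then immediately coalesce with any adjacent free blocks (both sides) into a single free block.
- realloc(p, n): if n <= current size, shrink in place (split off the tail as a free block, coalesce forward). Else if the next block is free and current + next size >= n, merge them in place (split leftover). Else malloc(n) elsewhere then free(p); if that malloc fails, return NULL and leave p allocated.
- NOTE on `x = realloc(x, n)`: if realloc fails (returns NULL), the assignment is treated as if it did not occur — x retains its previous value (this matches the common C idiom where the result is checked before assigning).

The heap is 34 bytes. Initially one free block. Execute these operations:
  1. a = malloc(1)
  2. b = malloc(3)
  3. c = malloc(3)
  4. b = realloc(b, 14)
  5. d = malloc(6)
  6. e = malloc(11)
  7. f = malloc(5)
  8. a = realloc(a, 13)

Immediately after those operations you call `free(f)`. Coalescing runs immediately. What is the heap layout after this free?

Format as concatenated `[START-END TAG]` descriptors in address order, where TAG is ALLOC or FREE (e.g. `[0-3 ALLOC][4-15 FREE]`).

Op 1: a = malloc(1) -> a = 0; heap: [0-0 ALLOC][1-33 FREE]
Op 2: b = malloc(3) -> b = 1; heap: [0-0 ALLOC][1-3 ALLOC][4-33 FREE]
Op 3: c = malloc(3) -> c = 4; heap: [0-0 ALLOC][1-3 ALLOC][4-6 ALLOC][7-33 FREE]
Op 4: b = realloc(b, 14) -> b = 7; heap: [0-0 ALLOC][1-3 FREE][4-6 ALLOC][7-20 ALLOC][21-33 FREE]
Op 5: d = malloc(6) -> d = 21; heap: [0-0 ALLOC][1-3 FREE][4-6 ALLOC][7-20 ALLOC][21-26 ALLOC][27-33 FREE]
Op 6: e = malloc(11) -> e = NULL; heap: [0-0 ALLOC][1-3 FREE][4-6 ALLOC][7-20 ALLOC][21-26 ALLOC][27-33 FREE]
Op 7: f = malloc(5) -> f = 27; heap: [0-0 ALLOC][1-3 FREE][4-6 ALLOC][7-20 ALLOC][21-26 ALLOC][27-31 ALLOC][32-33 FREE]
Op 8: a = realloc(a, 13) -> NULL (a unchanged); heap: [0-0 ALLOC][1-3 FREE][4-6 ALLOC][7-20 ALLOC][21-26 ALLOC][27-31 ALLOC][32-33 FREE]
free(f): f = 27 -> block [27-31 ALLOC]; mark free, coalesce with adjacent free neighbors -> [0-0 ALLOC][1-3 FREE][4-6 ALLOC][7-20 ALLOC][21-26 ALLOC][27-33 FREE]

Answer: [0-0 ALLOC][1-3 FREE][4-6 ALLOC][7-20 ALLOC][21-26 ALLOC][27-33 FREE]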